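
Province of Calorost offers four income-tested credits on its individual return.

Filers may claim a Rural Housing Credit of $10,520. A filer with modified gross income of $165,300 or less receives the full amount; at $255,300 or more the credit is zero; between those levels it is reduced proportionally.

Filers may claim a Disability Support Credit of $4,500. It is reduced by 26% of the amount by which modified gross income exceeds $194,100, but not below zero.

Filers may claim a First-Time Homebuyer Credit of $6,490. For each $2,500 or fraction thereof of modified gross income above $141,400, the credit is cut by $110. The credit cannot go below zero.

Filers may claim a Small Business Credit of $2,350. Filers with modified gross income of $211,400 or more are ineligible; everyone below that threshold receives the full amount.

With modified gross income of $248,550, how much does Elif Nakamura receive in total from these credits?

$2,549

Rural Housing Credit: $248,550 is $83,250 into a $90,000 phase-out range, leaving 6,750/90,000 of the credit: $10,520 × 6,750/90,000 = $789.
Disability Support Credit: 26% of the $54,450 excess over $194,100 is $14,157 ≥ base, so the credit is $0.
First-Time Homebuyer Credit: income exceeds $141,400 by $107,150, which is 43 full-or-partial $2,500 increments; reduction = 43 × $110 = $4,730, leaving $1,760.
Small Business Credit: $248,550 meets or exceeds the $211,400 cutoff, so the credit is $0.
Total: $789 + $0 + $1,760 + $0 = $2,549.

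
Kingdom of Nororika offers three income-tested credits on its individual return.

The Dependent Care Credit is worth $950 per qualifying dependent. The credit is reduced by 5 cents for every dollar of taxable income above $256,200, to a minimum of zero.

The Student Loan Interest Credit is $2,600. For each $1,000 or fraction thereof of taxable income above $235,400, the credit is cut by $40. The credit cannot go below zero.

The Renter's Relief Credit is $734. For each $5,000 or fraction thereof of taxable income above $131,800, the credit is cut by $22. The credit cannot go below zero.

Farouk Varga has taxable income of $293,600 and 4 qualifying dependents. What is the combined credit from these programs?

$2,178

Dependent Care Credit: base = 4 × $950 = $3,800. 5% of the $37,400 excess over $256,200 is $1,870; credit = $3,800 − $1,870 = $1,930.
Student Loan Interest Credit: income exceeds $235,400 by $58,200, which is 59 full-or-partial $1,000 increments; reduction = 59 × $40 = $2,360, leaving $240.
Renter's Relief Credit: income exceeds $131,800 by $161,800, which is 33 full-or-partial $5,000 increments; reduction = 33 × $22 = $726, leaving $8.
Total: $1,930 + $240 + $8 = $2,178.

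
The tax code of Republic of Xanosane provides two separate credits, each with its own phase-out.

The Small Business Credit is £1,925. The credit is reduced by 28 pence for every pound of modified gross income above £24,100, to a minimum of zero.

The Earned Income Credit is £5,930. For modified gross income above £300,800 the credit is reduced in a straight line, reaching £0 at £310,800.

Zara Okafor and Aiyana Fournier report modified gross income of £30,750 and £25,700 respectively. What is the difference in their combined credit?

Zara (£30,750): Small Business Credit: 28% of the £6,650 excess over £24,100 is £1,862; credit = £1,925 − £1,862 = £63. Earned Income Credit: £30,750 is at or below the £300,800 threshold, so the full £5,930 applies. total £63 + £5,930 = £5,993
Aiyana (£25,700): Small Business Credit: 28% of the £1,600 excess over £24,100 is £448; credit = £1,925 − £448 = £1,477. Earned Income Credit: £25,700 is at or below the £300,800 threshold, so the full £5,930 applies. total £1,477 + £5,930 = £7,407
Difference: |£5,993 − £7,407| = £1,414.

£1,414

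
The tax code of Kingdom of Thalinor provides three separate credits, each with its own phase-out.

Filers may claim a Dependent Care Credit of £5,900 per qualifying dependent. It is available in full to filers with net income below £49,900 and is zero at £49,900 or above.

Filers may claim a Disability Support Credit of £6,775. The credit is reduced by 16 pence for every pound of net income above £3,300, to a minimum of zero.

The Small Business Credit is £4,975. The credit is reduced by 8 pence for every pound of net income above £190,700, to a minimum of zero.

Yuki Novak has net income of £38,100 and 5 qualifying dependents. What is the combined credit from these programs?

£35,682

Dependent Care Credit: base = 5 × £5,900 = £29,500. £38,100 is below the £49,900 cutoff, so the full £29,500 applies.
Disability Support Credit: 16% of the £34,800 excess over £3,300 is £5,568; credit = £6,775 − £5,568 = £1,207.
Small Business Credit: £38,100 is at or below the £190,700 threshold, so the full £4,975 applies.
Total: £29,500 + £1,207 + £4,975 = £35,682.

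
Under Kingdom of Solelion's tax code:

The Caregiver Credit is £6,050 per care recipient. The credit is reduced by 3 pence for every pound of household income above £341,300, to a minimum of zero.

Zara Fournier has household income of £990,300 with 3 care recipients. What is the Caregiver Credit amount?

Caregiver Credit: base = 3 × £6,050 = £18,150. 3% of the £649,000 excess over £341,300 is £19,470 ≥ base, so the credit is £0.

£0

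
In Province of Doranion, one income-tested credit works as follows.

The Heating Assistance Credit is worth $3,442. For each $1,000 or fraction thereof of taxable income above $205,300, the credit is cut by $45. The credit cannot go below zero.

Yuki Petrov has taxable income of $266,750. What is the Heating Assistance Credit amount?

$652

Heating Assistance Credit: income exceeds $205,300 by $61,450, which is 62 full-or-partial $1,000 increments; reduction = 62 × $45 = $2,790, leaving $652.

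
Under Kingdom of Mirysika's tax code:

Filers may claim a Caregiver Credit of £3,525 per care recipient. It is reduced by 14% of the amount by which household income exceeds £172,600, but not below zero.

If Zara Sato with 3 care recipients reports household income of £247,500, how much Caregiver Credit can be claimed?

Caregiver Credit: base = 3 × £3,525 = £10,575. 14% of the £74,900 excess over £172,600 is £10,486; credit = £10,575 − £10,486 = £89.

£89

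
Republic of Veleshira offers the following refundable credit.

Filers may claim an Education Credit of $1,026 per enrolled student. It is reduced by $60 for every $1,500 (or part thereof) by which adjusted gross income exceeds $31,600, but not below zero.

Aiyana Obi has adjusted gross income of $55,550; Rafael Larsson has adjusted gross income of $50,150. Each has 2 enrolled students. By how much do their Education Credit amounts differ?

$180

Aiyana ($55,550): Education Credit: base = 2 × $1,026 = $2,052. income exceeds $31,600 by $23,950, which is 16 full-or-partial $1,500 increments; reduction = 16 × $60 = $960, leaving $1,092.
Rafael ($50,150): Education Credit: base = 2 × $1,026 = $2,052. income exceeds $31,600 by $18,550, which is 13 full-or-partial $1,500 increments; reduction = 13 × $60 = $780, leaving $1,272.
Difference: |$1,092 − $1,272| = $180.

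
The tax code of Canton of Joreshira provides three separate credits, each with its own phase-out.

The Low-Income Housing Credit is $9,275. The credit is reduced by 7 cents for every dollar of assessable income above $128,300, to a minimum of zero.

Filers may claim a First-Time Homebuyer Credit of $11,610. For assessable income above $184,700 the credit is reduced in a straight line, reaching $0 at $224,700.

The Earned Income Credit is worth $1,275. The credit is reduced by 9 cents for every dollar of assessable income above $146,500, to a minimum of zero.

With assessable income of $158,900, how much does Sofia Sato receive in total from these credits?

$18,902

Low-Income Housing Credit: 7% of the $30,600 excess over $128,300 is $2,142; credit = $9,275 − $2,142 = $7,133.
First-Time Homebuyer Credit: $158,900 is at or below the $184,700 threshold, so the full $11,610 applies.
Earned Income Credit: 9% of the $12,400 excess over $146,500 is $1,116; credit = $1,275 − $1,116 = $159.
Total: $7,133 + $11,610 + $159 = $18,902.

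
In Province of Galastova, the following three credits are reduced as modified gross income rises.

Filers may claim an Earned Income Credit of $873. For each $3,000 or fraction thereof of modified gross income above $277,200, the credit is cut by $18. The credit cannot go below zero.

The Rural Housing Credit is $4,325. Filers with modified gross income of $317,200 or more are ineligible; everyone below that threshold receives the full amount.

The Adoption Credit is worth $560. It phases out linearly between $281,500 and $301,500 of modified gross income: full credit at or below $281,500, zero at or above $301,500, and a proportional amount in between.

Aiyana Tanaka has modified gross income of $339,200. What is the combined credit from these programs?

$495

Earned Income Credit: income exceeds $277,200 by $62,000, which is 21 full-or-partial $3,000 increments; reduction = 21 × $18 = $378, leaving $495.
Rural Housing Credit: $339,200 meets or exceeds the $317,200 cutoff, so the credit is $0.
Adoption Credit: $339,200 is at or above $301,500, so the credit is $0.
Total: $495 + $0 + $0 = $495.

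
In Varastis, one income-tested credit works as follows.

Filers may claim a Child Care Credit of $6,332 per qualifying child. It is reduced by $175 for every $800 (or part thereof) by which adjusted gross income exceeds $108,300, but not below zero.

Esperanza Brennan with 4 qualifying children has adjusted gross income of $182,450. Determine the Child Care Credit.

$9,053

Child Care Credit: base = 4 × $6,332 = $25,328. income exceeds $108,300 by $74,150, which is 93 full-or-partial $800 increments; reduction = 93 × $175 = $16,275, leaving $9,053.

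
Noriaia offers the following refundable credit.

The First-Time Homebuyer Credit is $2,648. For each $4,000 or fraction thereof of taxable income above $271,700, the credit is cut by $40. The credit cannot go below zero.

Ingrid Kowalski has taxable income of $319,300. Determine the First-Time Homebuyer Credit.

$2,168

First-Time Homebuyer Credit: income exceeds $271,700 by $47,600, which is 12 full-or-partial $4,000 increments; reduction = 12 × $40 = $480, leaving $2,168.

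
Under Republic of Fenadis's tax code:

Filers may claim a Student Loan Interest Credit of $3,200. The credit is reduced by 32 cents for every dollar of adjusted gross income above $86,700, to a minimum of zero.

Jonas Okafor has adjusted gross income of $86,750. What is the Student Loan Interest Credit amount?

Student Loan Interest Credit: 32% of the $50 excess over $86,700 is $16; credit = $3,200 − $16 = $3,184.

$3,184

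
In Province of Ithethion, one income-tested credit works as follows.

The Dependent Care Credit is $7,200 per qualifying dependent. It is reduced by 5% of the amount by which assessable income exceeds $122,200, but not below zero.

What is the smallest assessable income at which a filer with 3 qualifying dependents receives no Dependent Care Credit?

Full credit = 3 × $7,200 = $21,600.
The credit falls by 5% of each dollar above $122,200, so it reaches zero when the excess is $21,600 / 5% = $432,000: income = $122,200 + $432,000 = $554,200.

$554,200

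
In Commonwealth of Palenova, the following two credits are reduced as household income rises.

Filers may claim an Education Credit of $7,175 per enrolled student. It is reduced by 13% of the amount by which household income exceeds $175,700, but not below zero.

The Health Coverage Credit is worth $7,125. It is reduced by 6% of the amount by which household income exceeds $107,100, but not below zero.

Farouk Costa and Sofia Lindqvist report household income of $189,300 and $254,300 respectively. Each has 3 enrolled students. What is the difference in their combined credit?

Farouk ($189,300): Education Credit: base = 3 × $7,175 = $21,525. 13% of the $13,600 excess over $175,700 is $1,768; credit = $21,525 − $1,768 = $19,757. Health Coverage Credit: 6% of the $82,200 excess over $107,100 is $4,932; credit = $7,125 − $4,932 = $2,193. total $19,757 + $2,193 = $21,950
Sofia ($254,300): Education Credit: base = 3 × $7,175 = $21,525. 13% of the $78,600 excess over $175,700 is $10,218; credit = $21,525 − $10,218 = $11,307. Health Coverage Credit: 6% of the $147,200 excess over $107,100 is $8,832 ≥ base, so the credit is $0. total $11,307 + $0 = $11,307
Difference: |$21,950 − $11,307| = $10,643.

$10,643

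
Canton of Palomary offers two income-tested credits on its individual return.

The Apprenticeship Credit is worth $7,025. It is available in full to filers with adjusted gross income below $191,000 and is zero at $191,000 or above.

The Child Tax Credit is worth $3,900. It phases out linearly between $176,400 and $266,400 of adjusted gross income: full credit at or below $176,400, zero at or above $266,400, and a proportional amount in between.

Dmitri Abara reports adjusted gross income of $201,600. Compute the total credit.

$2,808

Apprenticeship Credit: $201,600 meets or exceeds the $191,000 cutoff, so the credit is $0.
Child Tax Credit: $201,600 is $25,200 into a $90,000 phase-out range, leaving 64,800/90,000 of the credit: $3,900 × 64,800/90,000 = $2,808.
Total: $0 + $2,808 = $2,808.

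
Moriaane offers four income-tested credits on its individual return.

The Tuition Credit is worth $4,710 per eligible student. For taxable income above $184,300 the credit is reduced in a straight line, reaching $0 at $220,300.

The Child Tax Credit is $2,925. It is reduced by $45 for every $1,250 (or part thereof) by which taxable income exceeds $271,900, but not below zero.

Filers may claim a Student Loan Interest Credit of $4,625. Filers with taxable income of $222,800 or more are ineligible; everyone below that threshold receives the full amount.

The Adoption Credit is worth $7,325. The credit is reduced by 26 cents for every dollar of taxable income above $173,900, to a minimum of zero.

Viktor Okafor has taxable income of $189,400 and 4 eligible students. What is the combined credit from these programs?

$27,016

Tuition Credit: base = 4 × $4,710 = $18,840. $189,400 is $5,100 into a $36,000 phase-out range, leaving 30,900/36,000 of the credit: $18,840 × 30,900/36,000 = $16,171.
Child Tax Credit: $189,400 is at or below the $271,900 threshold, so the full $2,925 applies.
Student Loan Interest Credit: $189,400 is below the $222,800 cutoff, so the full $4,625 applies.
Adoption Credit: 26% of the $15,500 excess over $173,900 is $4,030; credit = $7,325 − $4,030 = $3,295.
Total: $16,171 + $2,925 + $4,625 + $3,295 = $27,016.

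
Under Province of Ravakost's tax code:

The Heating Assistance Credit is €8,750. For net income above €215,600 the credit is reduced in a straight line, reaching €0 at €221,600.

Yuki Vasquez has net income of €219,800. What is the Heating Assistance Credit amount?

Heating Assistance Credit: €219,800 is €4,200 into a €6,000 phase-out range, leaving 1,800/6,000 of the credit: €8,750 × 1,800/6,000 = €2,625.

€2,625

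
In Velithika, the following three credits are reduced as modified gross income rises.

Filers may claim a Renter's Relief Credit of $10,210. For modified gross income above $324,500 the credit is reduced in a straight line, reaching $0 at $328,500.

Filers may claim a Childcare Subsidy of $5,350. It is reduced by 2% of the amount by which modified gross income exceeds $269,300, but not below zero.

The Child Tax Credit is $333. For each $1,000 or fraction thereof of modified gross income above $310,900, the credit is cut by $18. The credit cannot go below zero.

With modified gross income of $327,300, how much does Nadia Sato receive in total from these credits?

Renter's Relief Credit: $327,300 is $2,800 into a $4,000 phase-out range, leaving 1,200/4,000 of the credit: $10,210 × 1,200/4,000 = $3,063.
Childcare Subsidy: 2% of the $58,000 excess over $269,300 is $1,160; credit = $5,350 − $1,160 = $4,190.
Child Tax Credit: income exceeds $310,900 by $16,400, which is 17 full-or-partial $1,000 increments; reduction = 17 × $18 = $306, leaving $27.
Total: $3,063 + $4,190 + $27 = $7,280.

$7,280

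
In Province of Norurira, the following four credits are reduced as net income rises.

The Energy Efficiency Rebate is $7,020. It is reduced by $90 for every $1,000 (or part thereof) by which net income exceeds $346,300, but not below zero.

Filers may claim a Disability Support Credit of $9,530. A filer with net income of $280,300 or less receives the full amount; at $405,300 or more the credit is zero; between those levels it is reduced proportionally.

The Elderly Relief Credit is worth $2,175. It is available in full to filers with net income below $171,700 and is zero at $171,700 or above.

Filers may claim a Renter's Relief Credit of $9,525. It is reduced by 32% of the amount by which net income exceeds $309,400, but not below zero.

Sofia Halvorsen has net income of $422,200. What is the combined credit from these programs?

Energy Efficiency Rebate: income exceeds $346,300 by $75,900, which is 76 full-or-partial $1,000 increments; reduction = 76 × $90 = $6,840, leaving $180.
Disability Support Credit: $422,200 is at or above $405,300, so the credit is $0.
Elderly Relief Credit: $422,200 meets or exceeds the $171,700 cutoff, so the credit is $0.
Renter's Relief Credit: 32% of the $112,800 excess over $309,400 is $36,096 ≥ base, so the credit is $0.
Total: $180 + $0 + $0 + $0 = $180.

$180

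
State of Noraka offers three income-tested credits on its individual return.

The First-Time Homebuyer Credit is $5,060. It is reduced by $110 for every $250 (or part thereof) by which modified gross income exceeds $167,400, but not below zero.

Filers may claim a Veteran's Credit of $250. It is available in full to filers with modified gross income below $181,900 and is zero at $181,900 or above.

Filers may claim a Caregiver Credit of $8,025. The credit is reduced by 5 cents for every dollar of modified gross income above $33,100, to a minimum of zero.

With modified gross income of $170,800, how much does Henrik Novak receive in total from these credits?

First-Time Homebuyer Credit: income exceeds $167,400 by $3,400, which is 14 full-or-partial $250 increments; reduction = 14 × $110 = $1,540, leaving $3,520.
Veteran's Credit: $170,800 is below the $181,900 cutoff, so the full $250 applies.
Caregiver Credit: 5% of the $137,700 excess over $33,100 is $6,885; credit = $8,025 − $6,885 = $1,140.
Total: $3,520 + $250 + $1,140 = $4,910.

$4,910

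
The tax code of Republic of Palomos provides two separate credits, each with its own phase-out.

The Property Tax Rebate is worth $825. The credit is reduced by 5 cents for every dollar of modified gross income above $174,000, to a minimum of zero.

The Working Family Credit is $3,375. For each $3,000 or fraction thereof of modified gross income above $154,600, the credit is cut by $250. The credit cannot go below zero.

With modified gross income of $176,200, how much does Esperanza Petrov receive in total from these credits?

Property Tax Rebate: 5% of the $2,200 excess over $174,000 is $110; credit = $825 − $110 = $715.
Working Family Credit: income exceeds $154,600 by $21,600, which is 8 full-or-partial $3,000 increments; reduction = 8 × $250 = $2,000, leaving $1,375.
Total: $715 + $1,375 = $2,090.

$2,090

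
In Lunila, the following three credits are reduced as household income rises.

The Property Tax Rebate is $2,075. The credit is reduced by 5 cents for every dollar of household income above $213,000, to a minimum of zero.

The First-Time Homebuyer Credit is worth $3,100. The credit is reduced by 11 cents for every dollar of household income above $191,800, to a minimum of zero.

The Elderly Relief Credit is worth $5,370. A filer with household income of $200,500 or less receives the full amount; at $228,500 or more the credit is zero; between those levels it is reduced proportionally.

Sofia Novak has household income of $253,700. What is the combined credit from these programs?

Property Tax Rebate: 5% of the $40,700 excess over $213,000 is $2,035; credit = $2,075 − $2,035 = $40.
First-Time Homebuyer Credit: 11% of the $61,900 excess over $191,800 is $6,809 ≥ base, so the credit is $0.
Elderly Relief Credit: $253,700 is at or above $228,500, so the credit is $0.
Total: $40 + $0 + $0 = $40.

$40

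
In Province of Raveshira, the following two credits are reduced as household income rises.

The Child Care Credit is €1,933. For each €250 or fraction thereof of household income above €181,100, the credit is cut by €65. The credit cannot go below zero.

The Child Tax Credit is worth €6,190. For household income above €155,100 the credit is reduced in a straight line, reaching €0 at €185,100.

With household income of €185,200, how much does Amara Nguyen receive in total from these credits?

€828

Child Care Credit: income exceeds €181,100 by €4,100, which is 17 full-or-partial €250 increments; reduction = 17 × €65 = €1,105, leaving €828.
Child Tax Credit: €185,200 is at or above €185,100, so the credit is €0.
Total: €828 + €0 = €828.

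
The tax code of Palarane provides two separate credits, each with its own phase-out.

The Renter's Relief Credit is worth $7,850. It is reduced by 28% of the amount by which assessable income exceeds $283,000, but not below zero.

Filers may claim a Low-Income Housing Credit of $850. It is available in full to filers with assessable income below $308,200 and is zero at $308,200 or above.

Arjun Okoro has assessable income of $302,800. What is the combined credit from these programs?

$3,156

Renter's Relief Credit: 28% of the $19,800 excess over $283,000 is $5,544; credit = $7,850 − $5,544 = $2,306.
Low-Income Housing Credit: $302,800 is below the $308,200 cutoff, so the full $850 applies.
Total: $2,306 + $850 = $3,156.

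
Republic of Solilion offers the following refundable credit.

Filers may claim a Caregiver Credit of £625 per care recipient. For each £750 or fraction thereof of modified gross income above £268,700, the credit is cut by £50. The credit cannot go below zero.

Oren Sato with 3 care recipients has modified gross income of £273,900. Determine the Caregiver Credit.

£1,525

Caregiver Credit: base = 3 × £625 = £1,875. income exceeds £268,700 by £5,200, which is 7 full-or-partial £750 increments; reduction = 7 × £50 = £350, leaving £1,525.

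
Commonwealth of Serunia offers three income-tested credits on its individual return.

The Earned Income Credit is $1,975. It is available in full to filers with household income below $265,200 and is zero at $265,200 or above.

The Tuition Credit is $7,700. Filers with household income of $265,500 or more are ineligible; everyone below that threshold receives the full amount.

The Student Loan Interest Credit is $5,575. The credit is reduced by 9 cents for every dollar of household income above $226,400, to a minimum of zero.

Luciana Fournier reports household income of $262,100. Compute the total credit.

Earned Income Credit: $262,100 is below the $265,200 cutoff, so the full $1,975 applies.
Tuition Credit: $262,100 is below the $265,500 cutoff, so the full $7,700 applies.
Student Loan Interest Credit: 9% of the $35,700 excess over $226,400 is $3,213; credit = $5,575 − $3,213 = $2,362.
Total: $1,975 + $7,700 + $2,362 = $12,037.

$12,037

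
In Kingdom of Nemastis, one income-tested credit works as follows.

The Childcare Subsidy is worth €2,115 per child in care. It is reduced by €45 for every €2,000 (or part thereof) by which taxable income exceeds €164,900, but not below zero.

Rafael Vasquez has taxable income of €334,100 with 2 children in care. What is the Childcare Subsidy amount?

Childcare Subsidy: base = 2 × €2,115 = €4,230. income exceeds €164,900 by €169,200, which is 85 full-or-partial €2,000 increments; reduction = 85 × €45 = €3,825, leaving €405.

€405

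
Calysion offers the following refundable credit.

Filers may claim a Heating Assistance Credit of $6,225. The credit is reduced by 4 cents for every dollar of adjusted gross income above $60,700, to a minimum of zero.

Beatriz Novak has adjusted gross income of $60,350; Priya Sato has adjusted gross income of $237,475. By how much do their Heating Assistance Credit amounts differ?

Beatriz ($60,350): Heating Assistance Credit: $60,350 is at or below the $60,700 threshold, so the full $6,225 applies.
Priya ($237,475): Heating Assistance Credit: 4% of the $176,775 excess over $60,700 is $7,071 ≥ base, so the credit is $0.
Difference: |$6,225 − $0| = $6,225.

$6,225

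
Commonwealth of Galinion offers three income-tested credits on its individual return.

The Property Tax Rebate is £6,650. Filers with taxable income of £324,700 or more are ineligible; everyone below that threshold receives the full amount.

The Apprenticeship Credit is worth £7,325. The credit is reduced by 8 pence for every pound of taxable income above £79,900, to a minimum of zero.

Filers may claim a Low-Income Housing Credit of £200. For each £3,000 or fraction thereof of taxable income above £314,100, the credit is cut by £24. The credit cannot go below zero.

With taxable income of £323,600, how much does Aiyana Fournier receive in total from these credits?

Property Tax Rebate: £323,600 is below the £324,700 cutoff, so the full £6,650 applies.
Apprenticeship Credit: 8% of the £243,700 excess over £79,900 is £19,496 ≥ base, so the credit is £0.
Low-Income Housing Credit: income exceeds £314,100 by £9,500, which is 4 full-or-partial £3,000 increments; reduction = 4 × £24 = £96, leaving £104.
Total: £6,650 + £0 + £104 = £6,754.

£6,754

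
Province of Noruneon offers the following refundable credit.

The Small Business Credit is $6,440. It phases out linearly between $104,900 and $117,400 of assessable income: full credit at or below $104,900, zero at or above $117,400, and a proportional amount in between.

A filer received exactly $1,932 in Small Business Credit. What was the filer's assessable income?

$1,932 is 1,932/6,440 of the full $6,440, so 4,508/6,440 of the $12,500 range has been used: income = $104,900 + $12,500 × 4,508/6,440 = $113,650.

$113,650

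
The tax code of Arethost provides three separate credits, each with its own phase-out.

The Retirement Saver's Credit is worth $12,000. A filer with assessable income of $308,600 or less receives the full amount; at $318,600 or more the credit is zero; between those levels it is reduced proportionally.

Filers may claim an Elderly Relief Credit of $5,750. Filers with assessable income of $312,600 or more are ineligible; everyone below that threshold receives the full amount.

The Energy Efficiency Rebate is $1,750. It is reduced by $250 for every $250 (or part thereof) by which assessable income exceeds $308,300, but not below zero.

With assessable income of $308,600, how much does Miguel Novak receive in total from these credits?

Retirement Saver's Credit: $308,600 is at or below the $308,600 threshold, so the full $12,000 applies.
Elderly Relief Credit: $308,600 is below the $312,600 cutoff, so the full $5,750 applies.
Energy Efficiency Rebate: income exceeds $308,300 by $300, which is 2 full-or-partial $250 increments; reduction = 2 × $250 = $500, leaving $1,250.
Total: $12,000 + $5,750 + $1,250 = $19,000.

$19,000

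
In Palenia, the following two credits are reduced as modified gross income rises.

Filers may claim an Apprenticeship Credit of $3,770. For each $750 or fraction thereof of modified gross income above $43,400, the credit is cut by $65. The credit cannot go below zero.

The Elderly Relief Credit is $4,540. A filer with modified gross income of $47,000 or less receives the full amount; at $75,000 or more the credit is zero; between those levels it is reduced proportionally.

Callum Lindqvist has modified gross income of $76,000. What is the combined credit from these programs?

$910

Apprenticeship Credit: income exceeds $43,400 by $32,600, which is 44 full-or-partial $750 increments; reduction = 44 × $65 = $2,860, leaving $910.
Elderly Relief Credit: $76,000 is at or above $75,000, so the credit is $0.
Total: $910 + $0 = $910.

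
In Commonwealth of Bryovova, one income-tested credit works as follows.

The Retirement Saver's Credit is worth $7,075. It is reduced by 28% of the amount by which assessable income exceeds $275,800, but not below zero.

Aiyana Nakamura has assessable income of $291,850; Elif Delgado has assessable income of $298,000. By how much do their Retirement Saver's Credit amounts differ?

$1,722

Aiyana ($291,850): Retirement Saver's Credit: 28% of the $16,050 excess over $275,800 is $4,494; credit = $7,075 − $4,494 = $2,581.
Elif ($298,000): Retirement Saver's Credit: 28% of the $22,200 excess over $275,800 is $6,216; credit = $7,075 − $6,216 = $859.
Difference: |$2,581 − $859| = $1,722.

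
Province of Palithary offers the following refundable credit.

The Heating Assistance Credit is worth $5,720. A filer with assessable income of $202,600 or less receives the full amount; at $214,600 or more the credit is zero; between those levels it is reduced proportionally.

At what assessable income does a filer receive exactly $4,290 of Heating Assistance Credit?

$205,600

$4,290 is 4,290/5,720 of the full $5,720, so 1,430/5,720 of the $12,000 range has been used: income = $202,600 + $12,000 × 1,430/5,720 = $205,600.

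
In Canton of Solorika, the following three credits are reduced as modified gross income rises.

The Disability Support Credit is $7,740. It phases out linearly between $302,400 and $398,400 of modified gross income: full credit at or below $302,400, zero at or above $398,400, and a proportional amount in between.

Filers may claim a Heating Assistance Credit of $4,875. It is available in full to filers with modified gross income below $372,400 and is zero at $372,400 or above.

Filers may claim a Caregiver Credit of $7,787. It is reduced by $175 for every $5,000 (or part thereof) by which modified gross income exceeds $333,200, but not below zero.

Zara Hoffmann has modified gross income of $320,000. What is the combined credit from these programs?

$18,983

Disability Support Credit: $320,000 is $17,600 into a $96,000 phase-out range, leaving 78,400/96,000 of the credit: $7,740 × 78,400/96,000 = $6,321.
Heating Assistance Credit: $320,000 is below the $372,400 cutoff, so the full $4,875 applies.
Caregiver Credit: $320,000 is at or below the $333,200 threshold, so the full $7,787 applies.
Total: $6,321 + $4,875 + $7,787 = $18,983.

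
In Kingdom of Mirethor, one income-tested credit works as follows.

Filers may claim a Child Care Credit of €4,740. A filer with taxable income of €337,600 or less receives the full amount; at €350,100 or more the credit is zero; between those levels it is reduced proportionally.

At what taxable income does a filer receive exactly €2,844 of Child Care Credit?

€342,600

€2,844 is 2,844/4,740 of the full €4,740, so 1,896/4,740 of the €12,500 range has been used: income = €337,600 + €12,500 × 1,896/4,740 = €342,600.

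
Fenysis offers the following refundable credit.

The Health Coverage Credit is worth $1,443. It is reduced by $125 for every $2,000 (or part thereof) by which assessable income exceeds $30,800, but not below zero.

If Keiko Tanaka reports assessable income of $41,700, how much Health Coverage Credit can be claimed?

$693

Health Coverage Credit: income exceeds $30,800 by $10,900, which is 6 full-or-partial $2,000 increments; reduction = 6 × $125 = $750, leaving $693.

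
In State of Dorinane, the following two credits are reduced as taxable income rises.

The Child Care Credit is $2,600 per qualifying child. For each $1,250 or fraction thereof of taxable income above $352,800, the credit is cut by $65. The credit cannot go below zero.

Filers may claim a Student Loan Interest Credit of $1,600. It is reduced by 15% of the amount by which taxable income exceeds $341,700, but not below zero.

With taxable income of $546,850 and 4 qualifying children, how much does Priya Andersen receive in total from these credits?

Child Care Credit: base = 4 × $2,600 = $10,400. income exceeds $352,800 by $194,050, which is 156 full-or-partial $1,250 increments; reduction = 156 × $65 = $10,140, leaving $260.
Student Loan Interest Credit: 15% of the $205,150 excess over $341,700 is $30,772.50 ≥ base, so the credit is $0.
Total: $260 + $0 = $260.

$260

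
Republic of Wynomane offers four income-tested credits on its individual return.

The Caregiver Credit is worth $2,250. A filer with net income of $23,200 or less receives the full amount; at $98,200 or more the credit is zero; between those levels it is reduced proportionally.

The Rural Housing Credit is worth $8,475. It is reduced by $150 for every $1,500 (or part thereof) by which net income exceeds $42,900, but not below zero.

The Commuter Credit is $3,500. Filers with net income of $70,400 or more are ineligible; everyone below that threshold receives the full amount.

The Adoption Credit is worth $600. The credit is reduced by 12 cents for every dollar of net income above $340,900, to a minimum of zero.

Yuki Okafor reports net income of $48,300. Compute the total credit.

Caregiver Credit: $48,300 is $25,100 into a $75,000 phase-out range, leaving 49,900/75,000 of the credit: $2,250 × 49,900/75,000 = $1,497.
Rural Housing Credit: income exceeds $42,900 by $5,400, which is 4 full-or-partial $1,500 increments; reduction = 4 × $150 = $600, leaving $7,875.
Commuter Credit: $48,300 is below the $70,400 cutoff, so the full $3,500 applies.
Adoption Credit: $48,300 is at or below the $340,900 threshold, so the full $600 applies.
Total: $1,497 + $7,875 + $3,500 + $600 = $13,472.

$13,472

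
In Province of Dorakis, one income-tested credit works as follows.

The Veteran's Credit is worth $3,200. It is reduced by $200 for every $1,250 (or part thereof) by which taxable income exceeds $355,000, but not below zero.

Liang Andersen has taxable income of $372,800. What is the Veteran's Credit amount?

Veteran's Credit: income exceeds $355,000 by $17,800, which is 15 full-or-partial $1,250 increments; reduction = 15 × $200 = $3,000, leaving $200.

$200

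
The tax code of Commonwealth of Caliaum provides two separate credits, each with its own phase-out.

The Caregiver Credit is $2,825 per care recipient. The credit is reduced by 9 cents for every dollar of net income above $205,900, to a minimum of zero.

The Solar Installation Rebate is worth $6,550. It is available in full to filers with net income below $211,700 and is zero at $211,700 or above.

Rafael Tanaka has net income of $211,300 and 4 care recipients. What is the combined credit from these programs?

$17,364

Caregiver Credit: base = 4 × $2,825 = $11,300. 9% of the $5,400 excess over $205,900 is $486; credit = $11,300 − $486 = $10,814.
Solar Installation Rebate: $211,300 is below the $211,700 cutoff, so the full $6,550 applies.
Total: $10,814 + $6,550 = $17,364.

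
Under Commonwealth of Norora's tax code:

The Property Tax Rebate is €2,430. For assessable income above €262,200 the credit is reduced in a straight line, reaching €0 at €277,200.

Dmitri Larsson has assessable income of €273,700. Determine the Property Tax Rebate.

€567

Property Tax Rebate: €273,700 is €11,500 into a €15,000 phase-out range, leaving 3,500/15,000 of the credit: €2,430 × 3,500/15,000 = €567.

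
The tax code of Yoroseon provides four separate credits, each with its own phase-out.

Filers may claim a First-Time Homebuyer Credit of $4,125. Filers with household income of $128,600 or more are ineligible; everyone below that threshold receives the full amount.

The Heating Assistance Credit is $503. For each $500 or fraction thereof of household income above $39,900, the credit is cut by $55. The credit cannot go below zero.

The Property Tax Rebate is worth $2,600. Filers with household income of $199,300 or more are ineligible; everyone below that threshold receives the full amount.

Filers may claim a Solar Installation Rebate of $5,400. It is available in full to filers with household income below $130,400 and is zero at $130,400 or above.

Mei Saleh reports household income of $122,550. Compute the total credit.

First-Time Homebuyer Credit: $122,550 is below the $128,600 cutoff, so the full $4,125 applies.
Heating Assistance Credit: income exceeds $39,900 by $82,650 → 166 increments × $55 = $9,130 ≥ base, so the credit is $0.
Property Tax Rebate: $122,550 is below the $199,300 cutoff, so the full $2,600 applies.
Solar Installation Rebate: $122,550 is below the $130,400 cutoff, so the full $5,400 applies.
Total: $4,125 + $0 + $2,600 + $5,400 = $12,125.

$12,125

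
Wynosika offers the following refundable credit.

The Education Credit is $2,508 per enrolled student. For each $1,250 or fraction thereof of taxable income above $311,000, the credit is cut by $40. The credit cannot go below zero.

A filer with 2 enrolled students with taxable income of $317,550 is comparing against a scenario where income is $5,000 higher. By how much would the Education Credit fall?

$160

At $317,550 — base = 2 × $2,508 = $5,016. income exceeds $311,000 by $6,550, which is 6 full-or-partial $1,250 increments; reduction = 6 × $40 = $240, leaving $4,776.
At $322,550 — base = 2 × $2,508 = $5,016. income exceeds $311,000 by $11,550, which is 10 full-or-partial $1,250 increments; reduction = 10 × $40 = $400, leaving $4,616.
Lost: $4,776 − $4,616 = $160.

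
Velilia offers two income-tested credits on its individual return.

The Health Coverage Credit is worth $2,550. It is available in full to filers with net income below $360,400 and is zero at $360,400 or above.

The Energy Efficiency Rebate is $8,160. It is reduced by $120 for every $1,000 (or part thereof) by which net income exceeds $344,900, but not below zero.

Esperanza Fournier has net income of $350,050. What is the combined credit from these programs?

Health Coverage Credit: $350,050 is below the $360,400 cutoff, so the full $2,550 applies.
Energy Efficiency Rebate: income exceeds $344,900 by $5,150, which is 6 full-or-partial $1,000 increments; reduction = 6 × $120 = $720, leaving $7,440.
Total: $2,550 + $7,440 = $9,990.

$9,990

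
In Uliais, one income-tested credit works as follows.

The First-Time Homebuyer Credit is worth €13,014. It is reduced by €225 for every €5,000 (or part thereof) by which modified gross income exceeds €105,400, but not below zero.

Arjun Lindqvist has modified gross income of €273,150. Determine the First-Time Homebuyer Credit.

First-Time Homebuyer Credit: income exceeds €105,400 by €167,750, which is 34 full-or-partial €5,000 increments; reduction = 34 × €225 = €7,650, leaving €5,364.

€5,364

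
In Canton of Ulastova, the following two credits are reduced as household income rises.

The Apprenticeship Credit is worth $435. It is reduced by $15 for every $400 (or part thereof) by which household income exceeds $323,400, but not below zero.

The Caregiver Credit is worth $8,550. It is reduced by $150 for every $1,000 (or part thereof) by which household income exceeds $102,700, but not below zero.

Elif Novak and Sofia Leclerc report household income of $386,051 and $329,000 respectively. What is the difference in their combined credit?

$225

Elif ($386,051): Apprenticeship Credit: income exceeds $323,400 by $62,651 → 157 increments × $15 = $2,355 ≥ base, so the credit is $0. Caregiver Credit: income exceeds $102,700 by $283,351 → 284 increments × $150 = $42,600 ≥ base, so the credit is $0. total $0 + $0 = $0
Sofia ($329,000): Apprenticeship Credit: income exceeds $323,400 by $5,600, which is 14 full-or-partial $400 increments; reduction = 14 × $15 = $210, leaving $225. Caregiver Credit: income exceeds $102,700 by $226,300 → 227 increments × $150 = $34,050 ≥ base, so the credit is $0. total $225 + $0 = $225
Difference: |$0 − $225| = $225.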